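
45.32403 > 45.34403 False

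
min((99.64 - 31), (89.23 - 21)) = 68.23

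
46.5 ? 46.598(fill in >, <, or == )<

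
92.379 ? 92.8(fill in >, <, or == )<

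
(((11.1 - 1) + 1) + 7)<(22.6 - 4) True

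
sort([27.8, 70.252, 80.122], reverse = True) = [80.122, 70.252, 27.8]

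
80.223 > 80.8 False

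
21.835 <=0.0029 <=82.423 False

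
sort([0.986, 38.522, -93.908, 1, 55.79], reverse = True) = [55.79, 38.522, 1, 0.986, -93.908]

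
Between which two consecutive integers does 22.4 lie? 22 and 23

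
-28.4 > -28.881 True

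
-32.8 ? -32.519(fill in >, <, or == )<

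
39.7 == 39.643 False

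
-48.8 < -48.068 True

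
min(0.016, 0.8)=0.016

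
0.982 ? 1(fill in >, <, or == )<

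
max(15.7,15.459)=15.7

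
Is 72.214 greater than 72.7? No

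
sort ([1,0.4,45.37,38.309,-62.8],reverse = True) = [45.37,38.309,1,0.4,-62.8]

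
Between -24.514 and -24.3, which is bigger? -24.3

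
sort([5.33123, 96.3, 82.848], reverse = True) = [96.3, 82.848, 5.33123]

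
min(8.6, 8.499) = 8.499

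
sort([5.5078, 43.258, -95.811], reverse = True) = [43.258, 5.5078, -95.811]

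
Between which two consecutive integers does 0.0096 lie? 0 and 1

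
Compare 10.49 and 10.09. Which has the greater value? 10.49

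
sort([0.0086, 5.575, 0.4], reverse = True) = [5.575, 0.4, 0.0086]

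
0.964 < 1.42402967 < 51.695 True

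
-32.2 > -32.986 True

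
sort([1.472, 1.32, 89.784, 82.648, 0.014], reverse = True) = [89.784, 82.648, 1.472, 1.32, 0.014]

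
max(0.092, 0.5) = 0.5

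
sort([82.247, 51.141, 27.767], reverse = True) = [82.247, 51.141, 27.767]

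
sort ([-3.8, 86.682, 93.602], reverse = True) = [93.602, 86.682, -3.8]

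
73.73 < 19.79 False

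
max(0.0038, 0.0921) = 0.0921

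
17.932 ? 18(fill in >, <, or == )<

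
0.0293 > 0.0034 True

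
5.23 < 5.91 True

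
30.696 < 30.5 False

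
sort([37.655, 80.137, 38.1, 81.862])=[37.655, 38.1, 80.137, 81.862]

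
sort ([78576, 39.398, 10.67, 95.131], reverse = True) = [78576, 95.131, 39.398, 10.67]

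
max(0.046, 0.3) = 0.3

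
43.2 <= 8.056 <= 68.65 False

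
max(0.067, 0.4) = 0.4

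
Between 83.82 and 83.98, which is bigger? 83.98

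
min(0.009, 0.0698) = 0.009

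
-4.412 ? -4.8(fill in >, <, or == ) >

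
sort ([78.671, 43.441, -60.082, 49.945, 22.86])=[-60.082, 22.86, 43.441, 49.945, 78.671]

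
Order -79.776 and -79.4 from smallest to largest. -79.776, -79.4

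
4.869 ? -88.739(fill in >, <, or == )>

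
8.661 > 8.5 True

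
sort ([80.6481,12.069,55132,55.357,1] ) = [1,12.069,55.357,80.6481,55132]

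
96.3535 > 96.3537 False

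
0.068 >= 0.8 False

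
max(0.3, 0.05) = 0.3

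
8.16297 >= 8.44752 False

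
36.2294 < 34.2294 False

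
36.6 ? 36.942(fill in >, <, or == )<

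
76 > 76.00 False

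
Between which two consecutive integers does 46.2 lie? 46 and 47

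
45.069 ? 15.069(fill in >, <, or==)>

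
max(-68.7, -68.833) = -68.7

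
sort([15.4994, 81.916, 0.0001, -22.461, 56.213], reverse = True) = [81.916, 56.213, 15.4994, 0.0001, -22.461]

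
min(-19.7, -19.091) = -19.7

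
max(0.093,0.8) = 0.8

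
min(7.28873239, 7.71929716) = 7.28873239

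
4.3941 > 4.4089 False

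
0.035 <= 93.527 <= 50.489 False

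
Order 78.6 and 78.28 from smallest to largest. 78.28, 78.6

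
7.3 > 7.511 False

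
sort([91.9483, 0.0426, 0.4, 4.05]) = [0.0426, 0.4, 4.05, 91.9483]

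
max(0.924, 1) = 1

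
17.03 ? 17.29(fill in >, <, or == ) <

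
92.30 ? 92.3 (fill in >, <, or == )==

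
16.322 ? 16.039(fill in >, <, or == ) >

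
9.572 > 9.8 False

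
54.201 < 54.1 False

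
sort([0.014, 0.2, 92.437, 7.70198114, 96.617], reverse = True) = [96.617, 92.437, 7.70198114, 0.2, 0.014]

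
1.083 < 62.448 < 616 True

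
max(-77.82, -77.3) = -77.3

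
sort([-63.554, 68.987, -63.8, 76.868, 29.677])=[-63.8, -63.554, 29.677, 68.987, 76.868]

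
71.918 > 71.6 True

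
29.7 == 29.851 False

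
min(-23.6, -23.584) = -23.6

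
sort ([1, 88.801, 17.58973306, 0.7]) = [0.7, 1, 17.58973306, 88.801]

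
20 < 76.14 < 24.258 False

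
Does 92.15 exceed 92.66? No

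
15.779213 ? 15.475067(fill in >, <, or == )>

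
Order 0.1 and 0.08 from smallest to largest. 0.08,0.1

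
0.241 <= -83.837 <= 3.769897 False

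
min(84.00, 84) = 84.00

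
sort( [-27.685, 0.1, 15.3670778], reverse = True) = [15.3670778, 0.1, -27.685]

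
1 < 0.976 False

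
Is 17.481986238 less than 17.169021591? No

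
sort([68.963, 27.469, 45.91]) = [27.469, 45.91, 68.963]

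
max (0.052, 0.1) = 0.1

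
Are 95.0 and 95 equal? Yes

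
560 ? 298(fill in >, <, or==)>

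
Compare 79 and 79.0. They are equal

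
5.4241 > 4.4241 True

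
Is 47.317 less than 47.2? No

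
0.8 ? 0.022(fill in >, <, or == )>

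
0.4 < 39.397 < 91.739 True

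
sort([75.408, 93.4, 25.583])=[25.583, 75.408, 93.4]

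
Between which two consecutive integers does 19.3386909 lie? 19 and 20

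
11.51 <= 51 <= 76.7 True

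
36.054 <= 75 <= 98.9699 True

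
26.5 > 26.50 False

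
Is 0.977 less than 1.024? Yes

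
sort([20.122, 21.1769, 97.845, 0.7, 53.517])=[0.7, 20.122, 21.1769, 53.517, 97.845]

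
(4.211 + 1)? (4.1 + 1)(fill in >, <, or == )>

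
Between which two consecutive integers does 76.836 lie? 76 and 77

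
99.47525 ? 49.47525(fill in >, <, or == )>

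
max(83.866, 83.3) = 83.866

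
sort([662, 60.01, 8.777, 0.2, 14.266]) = [0.2, 8.777, 14.266, 60.01, 662]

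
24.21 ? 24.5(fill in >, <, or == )<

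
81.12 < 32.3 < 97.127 False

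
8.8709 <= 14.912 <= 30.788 True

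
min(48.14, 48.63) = 48.14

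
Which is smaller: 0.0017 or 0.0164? 0.0017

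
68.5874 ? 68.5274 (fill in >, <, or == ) >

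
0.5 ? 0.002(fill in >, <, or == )>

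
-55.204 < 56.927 True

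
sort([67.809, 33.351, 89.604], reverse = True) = [89.604, 67.809, 33.351]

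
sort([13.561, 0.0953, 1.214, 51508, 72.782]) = [0.0953, 1.214, 13.561, 72.782, 51508]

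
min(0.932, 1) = 0.932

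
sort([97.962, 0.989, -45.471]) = [-45.471, 0.989, 97.962]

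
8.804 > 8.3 True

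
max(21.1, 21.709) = 21.709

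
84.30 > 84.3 False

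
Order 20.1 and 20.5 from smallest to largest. 20.1, 20.5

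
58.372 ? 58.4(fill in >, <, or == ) <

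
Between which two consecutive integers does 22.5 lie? 22 and 23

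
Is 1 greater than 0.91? Yes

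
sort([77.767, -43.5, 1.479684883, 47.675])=[-43.5, 1.479684883, 47.675, 77.767]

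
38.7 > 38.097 True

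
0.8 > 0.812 False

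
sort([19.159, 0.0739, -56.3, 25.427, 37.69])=[-56.3, 0.0739, 19.159, 25.427, 37.69]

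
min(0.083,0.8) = 0.083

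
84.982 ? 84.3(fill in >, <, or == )>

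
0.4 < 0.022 False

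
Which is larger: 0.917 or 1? 1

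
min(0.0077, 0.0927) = 0.0077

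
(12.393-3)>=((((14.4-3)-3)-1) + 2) False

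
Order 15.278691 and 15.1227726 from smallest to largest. 15.1227726, 15.278691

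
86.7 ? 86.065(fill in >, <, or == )>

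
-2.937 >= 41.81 False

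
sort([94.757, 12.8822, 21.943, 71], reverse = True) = [94.757, 71, 21.943, 12.8822]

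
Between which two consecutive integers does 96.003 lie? 96 and 97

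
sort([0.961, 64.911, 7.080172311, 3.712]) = [0.961, 3.712, 7.080172311, 64.911]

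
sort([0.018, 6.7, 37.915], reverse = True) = [37.915, 6.7, 0.018]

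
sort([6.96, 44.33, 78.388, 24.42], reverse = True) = [78.388, 44.33, 24.42, 6.96]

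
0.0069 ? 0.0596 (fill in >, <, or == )<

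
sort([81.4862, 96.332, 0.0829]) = [0.0829, 81.4862, 96.332]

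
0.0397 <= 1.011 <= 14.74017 True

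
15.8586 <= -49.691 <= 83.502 False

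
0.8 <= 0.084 False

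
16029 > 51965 False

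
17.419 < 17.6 True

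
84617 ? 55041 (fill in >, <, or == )>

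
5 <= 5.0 True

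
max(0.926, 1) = 1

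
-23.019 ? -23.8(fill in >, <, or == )>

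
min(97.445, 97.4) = 97.4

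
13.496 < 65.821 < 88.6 True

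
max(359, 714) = 714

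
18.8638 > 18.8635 True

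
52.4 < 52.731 True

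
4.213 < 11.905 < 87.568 True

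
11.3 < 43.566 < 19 False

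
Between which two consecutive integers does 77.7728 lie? 77 and 78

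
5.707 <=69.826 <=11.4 False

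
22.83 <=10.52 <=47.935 False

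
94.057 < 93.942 False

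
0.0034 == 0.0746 False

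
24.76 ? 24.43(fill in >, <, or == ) >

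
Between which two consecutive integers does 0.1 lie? 0 and 1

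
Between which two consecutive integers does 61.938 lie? 61 and 62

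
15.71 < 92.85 True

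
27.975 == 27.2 False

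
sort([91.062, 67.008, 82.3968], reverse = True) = [91.062, 82.3968, 67.008]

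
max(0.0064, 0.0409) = 0.0409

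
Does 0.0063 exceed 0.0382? No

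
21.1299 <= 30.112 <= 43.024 True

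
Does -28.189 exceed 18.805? No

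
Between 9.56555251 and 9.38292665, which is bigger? 9.56555251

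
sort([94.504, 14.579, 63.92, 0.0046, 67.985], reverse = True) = [94.504, 67.985, 63.92, 14.579, 0.0046]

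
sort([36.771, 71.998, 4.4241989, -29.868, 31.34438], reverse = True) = [71.998, 36.771, 31.34438, 4.4241989, -29.868]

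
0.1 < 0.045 False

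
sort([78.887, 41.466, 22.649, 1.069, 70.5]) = [1.069, 22.649, 41.466, 70.5, 78.887]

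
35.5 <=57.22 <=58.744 True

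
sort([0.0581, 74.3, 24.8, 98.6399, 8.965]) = [0.0581, 8.965, 24.8, 74.3, 98.6399]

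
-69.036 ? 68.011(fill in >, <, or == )<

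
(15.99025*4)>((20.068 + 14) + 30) False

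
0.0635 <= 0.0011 False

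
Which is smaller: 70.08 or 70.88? 70.08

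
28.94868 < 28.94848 False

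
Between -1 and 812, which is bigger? 812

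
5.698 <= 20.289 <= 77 True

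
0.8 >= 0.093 True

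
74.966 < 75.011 True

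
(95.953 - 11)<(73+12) True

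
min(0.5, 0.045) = 0.045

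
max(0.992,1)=1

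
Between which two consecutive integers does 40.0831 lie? 40 and 41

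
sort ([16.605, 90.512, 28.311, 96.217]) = [16.605, 28.311, 90.512, 96.217]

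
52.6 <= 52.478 False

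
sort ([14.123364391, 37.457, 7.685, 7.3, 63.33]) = [7.3, 7.685, 14.123364391, 37.457, 63.33]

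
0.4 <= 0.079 False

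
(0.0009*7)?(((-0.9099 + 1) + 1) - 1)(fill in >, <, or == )<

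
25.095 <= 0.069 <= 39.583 False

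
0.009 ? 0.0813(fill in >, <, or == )<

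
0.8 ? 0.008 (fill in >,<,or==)>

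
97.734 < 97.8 True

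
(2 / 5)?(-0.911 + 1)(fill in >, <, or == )>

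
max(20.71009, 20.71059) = 20.71059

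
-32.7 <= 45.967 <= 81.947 True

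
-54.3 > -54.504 True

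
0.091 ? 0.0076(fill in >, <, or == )>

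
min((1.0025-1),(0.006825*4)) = 0.0025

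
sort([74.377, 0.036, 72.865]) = [0.036, 72.865, 74.377]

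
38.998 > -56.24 True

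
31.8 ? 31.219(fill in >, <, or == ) >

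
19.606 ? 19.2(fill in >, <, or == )>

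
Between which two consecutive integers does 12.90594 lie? 12 and 13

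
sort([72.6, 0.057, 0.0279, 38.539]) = [0.0279, 0.057, 38.539, 72.6]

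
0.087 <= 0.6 True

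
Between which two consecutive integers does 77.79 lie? 77 and 78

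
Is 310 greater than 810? No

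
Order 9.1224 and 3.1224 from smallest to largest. 3.1224, 9.1224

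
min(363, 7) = 7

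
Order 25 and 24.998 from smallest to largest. 24.998,25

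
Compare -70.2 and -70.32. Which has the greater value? -70.2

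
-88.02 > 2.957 False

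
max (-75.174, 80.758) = 80.758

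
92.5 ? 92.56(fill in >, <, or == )<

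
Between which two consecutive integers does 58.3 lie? 58 and 59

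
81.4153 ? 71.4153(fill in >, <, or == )>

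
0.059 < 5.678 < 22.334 True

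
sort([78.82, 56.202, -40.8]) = [-40.8, 56.202, 78.82]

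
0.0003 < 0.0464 True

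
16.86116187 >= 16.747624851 True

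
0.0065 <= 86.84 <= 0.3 False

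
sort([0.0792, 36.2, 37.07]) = [0.0792, 36.2, 37.07]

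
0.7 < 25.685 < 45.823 True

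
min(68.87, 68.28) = 68.28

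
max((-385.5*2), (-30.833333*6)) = -184.999998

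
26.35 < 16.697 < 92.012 False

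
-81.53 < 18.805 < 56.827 True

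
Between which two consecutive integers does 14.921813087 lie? 14 and 15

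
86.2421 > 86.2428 False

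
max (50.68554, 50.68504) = 50.68554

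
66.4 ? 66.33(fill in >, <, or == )>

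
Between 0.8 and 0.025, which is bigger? 0.8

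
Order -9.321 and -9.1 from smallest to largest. -9.321, -9.1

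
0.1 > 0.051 True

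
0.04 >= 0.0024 True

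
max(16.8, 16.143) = 16.8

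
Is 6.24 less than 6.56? Yes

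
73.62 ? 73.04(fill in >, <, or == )>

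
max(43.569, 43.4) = 43.569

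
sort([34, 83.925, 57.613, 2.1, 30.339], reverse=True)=[83.925, 57.613, 34, 30.339, 2.1]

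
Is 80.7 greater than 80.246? Yes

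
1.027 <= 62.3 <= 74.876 True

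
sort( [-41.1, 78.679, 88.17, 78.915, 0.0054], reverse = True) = [88.17, 78.915, 78.679, 0.0054, -41.1]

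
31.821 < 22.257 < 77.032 False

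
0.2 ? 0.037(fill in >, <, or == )>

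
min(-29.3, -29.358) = -29.358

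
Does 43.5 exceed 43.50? No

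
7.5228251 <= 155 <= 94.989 False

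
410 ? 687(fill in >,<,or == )<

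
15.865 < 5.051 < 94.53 False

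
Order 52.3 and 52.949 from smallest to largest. 52.3, 52.949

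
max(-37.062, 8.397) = 8.397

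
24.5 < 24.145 False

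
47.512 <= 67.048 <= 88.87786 True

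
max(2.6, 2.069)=2.6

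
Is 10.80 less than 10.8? No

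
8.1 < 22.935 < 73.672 True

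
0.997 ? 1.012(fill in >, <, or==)<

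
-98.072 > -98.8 True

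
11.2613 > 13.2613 False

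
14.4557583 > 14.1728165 True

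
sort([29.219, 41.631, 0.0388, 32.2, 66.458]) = [0.0388, 29.219, 32.2, 41.631, 66.458]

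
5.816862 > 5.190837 True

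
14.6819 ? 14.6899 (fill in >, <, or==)<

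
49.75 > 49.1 True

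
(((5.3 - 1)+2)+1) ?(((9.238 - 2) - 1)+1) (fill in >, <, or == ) >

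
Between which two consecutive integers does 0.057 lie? 0 and 1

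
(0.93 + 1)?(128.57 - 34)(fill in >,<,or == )<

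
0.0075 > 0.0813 False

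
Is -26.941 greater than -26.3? No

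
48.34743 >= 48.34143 True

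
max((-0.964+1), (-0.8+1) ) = 0.2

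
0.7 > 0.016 True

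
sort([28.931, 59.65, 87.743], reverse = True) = [87.743, 59.65, 28.931]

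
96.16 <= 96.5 True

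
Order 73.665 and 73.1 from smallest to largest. 73.1, 73.665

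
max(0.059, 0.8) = 0.8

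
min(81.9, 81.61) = 81.61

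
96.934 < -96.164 False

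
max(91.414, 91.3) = 91.414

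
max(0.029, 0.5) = 0.5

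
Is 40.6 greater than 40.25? Yes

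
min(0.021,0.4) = 0.021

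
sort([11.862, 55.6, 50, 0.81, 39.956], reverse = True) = [55.6, 50, 39.956, 11.862, 0.81]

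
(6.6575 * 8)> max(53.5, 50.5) False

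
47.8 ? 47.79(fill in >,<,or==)>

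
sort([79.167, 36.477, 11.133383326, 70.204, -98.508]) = [-98.508, 11.133383326, 36.477, 70.204, 79.167]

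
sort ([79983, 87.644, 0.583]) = [0.583, 87.644, 79983]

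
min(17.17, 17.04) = 17.04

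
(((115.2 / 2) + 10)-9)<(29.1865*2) False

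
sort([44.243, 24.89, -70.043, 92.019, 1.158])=[-70.043, 1.158, 24.89, 44.243, 92.019]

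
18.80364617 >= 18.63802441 True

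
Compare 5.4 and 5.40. They are equal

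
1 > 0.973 True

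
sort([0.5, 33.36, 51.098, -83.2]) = [-83.2, 0.5, 33.36, 51.098]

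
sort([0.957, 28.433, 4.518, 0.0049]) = [0.0049, 0.957, 4.518, 28.433]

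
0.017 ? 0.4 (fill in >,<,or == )<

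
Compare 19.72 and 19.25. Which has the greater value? 19.72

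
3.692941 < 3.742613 True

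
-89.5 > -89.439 False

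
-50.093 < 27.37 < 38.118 True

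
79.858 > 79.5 True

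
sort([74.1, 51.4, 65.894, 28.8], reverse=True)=[74.1, 65.894, 51.4, 28.8]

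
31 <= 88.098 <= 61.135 False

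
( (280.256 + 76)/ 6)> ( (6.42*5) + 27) True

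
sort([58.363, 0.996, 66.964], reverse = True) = [66.964, 58.363, 0.996]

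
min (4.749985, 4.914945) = 4.749985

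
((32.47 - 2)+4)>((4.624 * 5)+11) True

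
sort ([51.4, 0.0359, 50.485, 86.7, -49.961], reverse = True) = [86.7, 51.4, 50.485, 0.0359, -49.961]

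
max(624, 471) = 624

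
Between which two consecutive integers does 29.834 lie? 29 and 30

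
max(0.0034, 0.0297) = 0.0297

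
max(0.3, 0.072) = 0.3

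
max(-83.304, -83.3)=-83.3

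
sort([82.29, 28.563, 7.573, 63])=[7.573, 28.563, 63, 82.29]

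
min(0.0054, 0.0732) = 0.0054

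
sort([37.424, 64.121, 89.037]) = [37.424, 64.121, 89.037]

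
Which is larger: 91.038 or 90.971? 91.038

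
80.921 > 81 False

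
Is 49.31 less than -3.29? No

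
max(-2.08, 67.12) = 67.12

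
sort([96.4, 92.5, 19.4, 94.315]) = [19.4, 92.5, 94.315, 96.4]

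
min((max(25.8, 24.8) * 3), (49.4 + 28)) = 77.4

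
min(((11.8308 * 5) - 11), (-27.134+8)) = -19.134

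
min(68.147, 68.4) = 68.147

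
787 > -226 True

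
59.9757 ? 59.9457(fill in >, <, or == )>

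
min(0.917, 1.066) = 0.917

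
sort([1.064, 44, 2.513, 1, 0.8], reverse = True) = [44, 2.513, 1.064, 1, 0.8]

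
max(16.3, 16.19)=16.3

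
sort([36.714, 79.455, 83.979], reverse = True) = [83.979, 79.455, 36.714]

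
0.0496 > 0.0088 True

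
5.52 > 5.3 True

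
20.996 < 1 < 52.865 False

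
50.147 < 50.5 True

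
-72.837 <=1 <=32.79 True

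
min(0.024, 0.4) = 0.024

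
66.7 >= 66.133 True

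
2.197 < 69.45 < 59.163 False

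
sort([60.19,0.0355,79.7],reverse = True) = [79.7,60.19,0.0355]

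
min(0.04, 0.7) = 0.04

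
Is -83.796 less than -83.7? Yes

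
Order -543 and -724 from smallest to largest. -724, -543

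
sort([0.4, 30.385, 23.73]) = [0.4, 23.73, 30.385]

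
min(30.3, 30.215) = 30.215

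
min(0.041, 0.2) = 0.041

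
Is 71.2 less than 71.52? Yes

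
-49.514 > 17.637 False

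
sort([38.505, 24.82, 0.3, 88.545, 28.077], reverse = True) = [88.545, 38.505, 28.077, 24.82, 0.3]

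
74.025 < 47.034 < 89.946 False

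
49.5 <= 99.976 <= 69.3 False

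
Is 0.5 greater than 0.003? Yes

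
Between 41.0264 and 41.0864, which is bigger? 41.0864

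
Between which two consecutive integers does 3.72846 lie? 3 and 4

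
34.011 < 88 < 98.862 True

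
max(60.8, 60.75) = 60.8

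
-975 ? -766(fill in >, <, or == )<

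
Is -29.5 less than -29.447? Yes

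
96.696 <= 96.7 True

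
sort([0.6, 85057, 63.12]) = [0.6, 63.12, 85057]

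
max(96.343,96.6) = 96.6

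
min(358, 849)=358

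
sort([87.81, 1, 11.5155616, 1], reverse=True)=[87.81, 11.5155616, 1, 1]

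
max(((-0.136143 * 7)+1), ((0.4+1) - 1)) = 0.4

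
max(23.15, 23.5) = 23.5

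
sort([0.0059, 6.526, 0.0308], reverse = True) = [6.526, 0.0308, 0.0059]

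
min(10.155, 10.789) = 10.155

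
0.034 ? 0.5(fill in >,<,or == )<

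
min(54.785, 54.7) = 54.7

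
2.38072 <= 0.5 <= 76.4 False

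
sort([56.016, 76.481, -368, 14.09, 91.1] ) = [-368, 14.09, 56.016, 76.481, 91.1]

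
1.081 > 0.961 True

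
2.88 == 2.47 False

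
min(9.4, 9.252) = 9.252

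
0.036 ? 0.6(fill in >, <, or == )<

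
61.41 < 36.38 False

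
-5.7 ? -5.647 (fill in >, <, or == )<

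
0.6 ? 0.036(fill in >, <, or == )>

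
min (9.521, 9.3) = 9.3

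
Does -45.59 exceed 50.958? No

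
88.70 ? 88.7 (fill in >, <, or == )==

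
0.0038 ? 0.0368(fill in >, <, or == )<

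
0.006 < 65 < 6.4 False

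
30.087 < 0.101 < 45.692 False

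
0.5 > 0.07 True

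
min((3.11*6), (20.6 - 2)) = 18.6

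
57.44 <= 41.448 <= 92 False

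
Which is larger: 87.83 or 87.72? 87.83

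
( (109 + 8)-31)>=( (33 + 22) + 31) True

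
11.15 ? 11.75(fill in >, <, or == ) <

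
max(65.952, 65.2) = 65.952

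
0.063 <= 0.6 True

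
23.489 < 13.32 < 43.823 False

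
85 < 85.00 False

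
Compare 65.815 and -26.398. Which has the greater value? 65.815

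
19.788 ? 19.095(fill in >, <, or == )>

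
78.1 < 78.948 True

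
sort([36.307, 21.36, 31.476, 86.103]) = [21.36, 31.476, 36.307, 86.103]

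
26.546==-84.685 False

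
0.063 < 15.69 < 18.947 True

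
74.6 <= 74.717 True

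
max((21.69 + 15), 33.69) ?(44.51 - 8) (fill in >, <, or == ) >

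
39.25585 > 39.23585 True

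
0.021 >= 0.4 False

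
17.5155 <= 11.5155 False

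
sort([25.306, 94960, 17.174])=[17.174, 25.306, 94960]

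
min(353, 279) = 279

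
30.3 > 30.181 True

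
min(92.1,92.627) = 92.1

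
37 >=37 True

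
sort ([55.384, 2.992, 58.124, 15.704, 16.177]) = [2.992, 15.704, 16.177, 55.384, 58.124]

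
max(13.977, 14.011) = 14.011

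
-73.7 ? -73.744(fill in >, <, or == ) >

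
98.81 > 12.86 True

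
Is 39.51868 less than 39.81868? Yes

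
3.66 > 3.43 True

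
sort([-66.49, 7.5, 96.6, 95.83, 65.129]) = [-66.49, 7.5, 65.129, 95.83, 96.6]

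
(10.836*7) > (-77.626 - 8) True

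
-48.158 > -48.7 True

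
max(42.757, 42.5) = 42.757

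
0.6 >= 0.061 True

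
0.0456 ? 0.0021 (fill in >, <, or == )>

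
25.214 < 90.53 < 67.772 False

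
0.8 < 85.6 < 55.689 False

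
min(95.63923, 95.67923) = 95.63923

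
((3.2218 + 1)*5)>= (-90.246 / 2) True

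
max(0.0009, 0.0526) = 0.0526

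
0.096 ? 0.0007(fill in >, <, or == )>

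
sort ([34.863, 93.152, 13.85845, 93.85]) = [13.85845, 34.863, 93.152, 93.85]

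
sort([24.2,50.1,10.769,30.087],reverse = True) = [50.1,30.087,24.2,10.769]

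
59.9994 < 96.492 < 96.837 True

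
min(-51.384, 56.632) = -51.384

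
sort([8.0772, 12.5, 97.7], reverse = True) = [97.7, 12.5, 8.0772]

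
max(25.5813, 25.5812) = 25.5813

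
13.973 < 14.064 True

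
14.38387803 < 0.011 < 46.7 False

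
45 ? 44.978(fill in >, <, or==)>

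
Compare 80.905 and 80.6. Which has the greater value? 80.905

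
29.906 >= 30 False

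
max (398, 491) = 491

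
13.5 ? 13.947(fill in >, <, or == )<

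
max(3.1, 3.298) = 3.298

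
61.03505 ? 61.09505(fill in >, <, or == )<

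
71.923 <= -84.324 False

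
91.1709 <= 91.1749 True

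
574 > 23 True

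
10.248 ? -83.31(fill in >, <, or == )>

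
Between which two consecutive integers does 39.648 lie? 39 and 40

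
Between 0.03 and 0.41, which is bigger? 0.41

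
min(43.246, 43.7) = 43.246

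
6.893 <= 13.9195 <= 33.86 True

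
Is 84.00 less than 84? No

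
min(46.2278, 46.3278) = 46.2278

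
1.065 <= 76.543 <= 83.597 True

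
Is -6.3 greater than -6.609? Yes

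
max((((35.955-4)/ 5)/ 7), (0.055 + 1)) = 1.055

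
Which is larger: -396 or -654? -396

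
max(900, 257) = 900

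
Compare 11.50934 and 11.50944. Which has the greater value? 11.50944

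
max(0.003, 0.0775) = 0.0775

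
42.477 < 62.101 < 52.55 False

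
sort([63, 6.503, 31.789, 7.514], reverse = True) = [63, 31.789, 7.514, 6.503]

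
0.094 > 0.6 False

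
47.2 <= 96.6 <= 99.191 True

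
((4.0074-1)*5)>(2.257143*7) False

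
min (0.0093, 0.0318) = 0.0093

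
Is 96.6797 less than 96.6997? Yes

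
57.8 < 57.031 False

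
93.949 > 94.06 False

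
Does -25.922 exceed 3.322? No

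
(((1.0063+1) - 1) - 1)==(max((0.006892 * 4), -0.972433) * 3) False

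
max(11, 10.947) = 11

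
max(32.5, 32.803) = 32.803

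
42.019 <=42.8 True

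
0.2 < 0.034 False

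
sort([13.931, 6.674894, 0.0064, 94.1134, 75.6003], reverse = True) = [94.1134, 75.6003, 13.931, 6.674894, 0.0064]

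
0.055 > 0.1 False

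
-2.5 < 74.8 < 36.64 False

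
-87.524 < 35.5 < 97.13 True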